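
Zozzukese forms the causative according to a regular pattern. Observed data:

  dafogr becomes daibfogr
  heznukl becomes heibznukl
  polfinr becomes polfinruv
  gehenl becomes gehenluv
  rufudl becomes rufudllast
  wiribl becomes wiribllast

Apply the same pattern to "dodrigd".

doibdrigd

"dodrigd" has second-to-last letter 'g'. The one such stem in the data (dafogr → daibfogr) inserts -ib- after the first vowel (as does heznukl), so the same rule applies.
The other patterns: stems whose second-to-last letter is 'n' add -uv; stems whose second-to-last letter is 'b' or 'd' double the final consonant and add -ast.
So dodrigd → doibdrigd.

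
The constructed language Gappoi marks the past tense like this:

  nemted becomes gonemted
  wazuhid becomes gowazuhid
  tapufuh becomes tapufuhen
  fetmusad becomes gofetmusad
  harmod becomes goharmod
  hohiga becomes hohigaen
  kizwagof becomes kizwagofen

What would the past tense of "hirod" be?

harmod and kizwagof both have last vowel 'o' yet inflect differently (goharmod, kizwagofen), so the last vowel is not what conditions the rule; the final letter is.
"hirod" ends in -d. The stems ending in -d (nemted → gonemted, fetmusad → gofetmusad, harmod → goharmod) add the prefix go-.
So hirod → gohirod.

gohirod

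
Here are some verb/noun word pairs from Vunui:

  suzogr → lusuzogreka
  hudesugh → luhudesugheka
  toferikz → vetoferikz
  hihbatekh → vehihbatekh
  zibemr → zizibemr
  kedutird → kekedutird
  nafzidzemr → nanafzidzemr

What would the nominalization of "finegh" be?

hudesugh and hihbatekh both end in -h yet inflect differently (luhudesugheka, vehihbatekh), so the final letter is not what conditions the rule; the second-to-last letter is.
"finegh" has second-to-last letter 'g'. The stems whose second-to-last letter is 'g' (suzogr → lusuzogreka, hudesugh → luhudesugheka) add lu- … -eka around the stem.
The other patterns: stems whose second-to-last letter is 'k' add the prefix ve-; stems whose second-to-last letter is 'm' or 'r' repeat the first consonant+vowel as a prefix.
So finegh → lufinegheka.

lufinegheka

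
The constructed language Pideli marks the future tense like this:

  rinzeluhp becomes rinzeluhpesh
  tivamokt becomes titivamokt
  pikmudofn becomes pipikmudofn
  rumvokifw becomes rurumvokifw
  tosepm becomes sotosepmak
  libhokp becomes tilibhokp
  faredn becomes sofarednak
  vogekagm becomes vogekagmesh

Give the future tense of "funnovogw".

funnovogwesh

"funnovogw" has second-to-last letter 'g'. The one such stem in the data (vogekagm → vogekagmesh) adds -esh, so the same rule applies.
The other patterns: stems whose second-to-last letter is 'f' repeat the first consonant+vowel as a prefix; stems whose second-to-last letter is 'k' add the prefix ti-; stems whose second-to-last letter is 'd' or 'p' add so- … -ak around the stem.
So funnovogw → funnovogwesh.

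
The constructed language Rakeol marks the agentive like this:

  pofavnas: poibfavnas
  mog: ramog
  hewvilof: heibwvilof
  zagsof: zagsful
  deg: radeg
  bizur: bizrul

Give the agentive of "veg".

raveg

zagsof and hewvilof both end in -f yet inflect differently (zagsful, heibwvilof), so the final letter is not what conditions the rule; the number of vowels is.
"veg" has 1 vowel. The stems with 1 vowel (mog → ramog, deg → radeg) add the prefix ra-.
So veg → raveg.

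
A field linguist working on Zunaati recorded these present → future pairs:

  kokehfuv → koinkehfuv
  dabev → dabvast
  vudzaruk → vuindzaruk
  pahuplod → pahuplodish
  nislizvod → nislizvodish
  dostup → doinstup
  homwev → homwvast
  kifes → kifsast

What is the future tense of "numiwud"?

nuinmiwud

dabev and kokehfuv both end in -v yet inflect differently (dabvast, koinkehfuv), so the final letter is not what conditions the rule; the last vowel is.
"numiwud" has last vowel 'u'. The stems whose last vowel is 'u' (vudzaruk → vuindzaruk, dostup → doinstup, kokehfuv → koinkehfuv) insert -in- after the first vowel.
So numiwud → nuinmiwud.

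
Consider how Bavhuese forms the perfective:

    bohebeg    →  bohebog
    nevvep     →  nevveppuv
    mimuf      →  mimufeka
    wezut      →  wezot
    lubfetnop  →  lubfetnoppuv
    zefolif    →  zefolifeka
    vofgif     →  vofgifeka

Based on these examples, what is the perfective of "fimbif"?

fimbifeka

mimuf and wezut both have last vowel 'u' yet inflect differently (mimufeka, wezot), so the last vowel is not what conditions the rule; the final letter is.
"fimbif" ends in -f. The stems ending in -f (vofgif → vofgifeka, zefolif → zefolifeka, mimuf → mimufeka) add -eka.
So fimbif → fimbifeka.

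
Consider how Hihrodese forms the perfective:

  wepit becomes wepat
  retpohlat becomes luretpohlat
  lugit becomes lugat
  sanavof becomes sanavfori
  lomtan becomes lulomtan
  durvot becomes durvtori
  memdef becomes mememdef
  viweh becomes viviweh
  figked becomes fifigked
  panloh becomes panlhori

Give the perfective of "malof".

viweh and panloh both end in -h yet inflect differently (viviweh, panlhori), so the final letter is not what conditions the rule; the last vowel is.
"malof" has last vowel 'o'. The stems whose last vowel is 'o' (panloh → panlhori, durvot → durvtori, sanavof → sanavfori) delete the last vowel and add -ori.
The other patterns: stems whose last vowel is 'e' repeat the first consonant+vowel as a prefix; stems whose last vowel is 'i' change the last vowel to 'a'; stems whose last vowel is 'a' add the prefix lu-.
So malof → malfori.

malfori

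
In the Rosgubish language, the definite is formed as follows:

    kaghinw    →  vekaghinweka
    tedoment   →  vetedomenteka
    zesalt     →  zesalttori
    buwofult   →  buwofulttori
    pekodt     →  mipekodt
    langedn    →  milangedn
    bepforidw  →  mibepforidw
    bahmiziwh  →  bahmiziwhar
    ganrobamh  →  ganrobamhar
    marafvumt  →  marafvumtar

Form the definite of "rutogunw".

tedoment and zesalt both end in -t yet inflect differently (vetedomenteka, zesalttori), so the final letter is not what conditions the rule; the second-to-last letter is.
"rutogunw" has second-to-last letter 'n'. The stems whose second-to-last letter is 'n' (kaghinw → vekaghinweka, tedoment → vetedomenteka) add ve- … -eka around the stem.
The other patterns: stems whose second-to-last letter is 'l' double the final consonant and add -ori; stems whose second-to-last letter is 'd' add the prefix mi-; stems whose second-to-last letter is 'm' or 'w' add -ar.
So rutogunw → verutogunweka.

verutogunweka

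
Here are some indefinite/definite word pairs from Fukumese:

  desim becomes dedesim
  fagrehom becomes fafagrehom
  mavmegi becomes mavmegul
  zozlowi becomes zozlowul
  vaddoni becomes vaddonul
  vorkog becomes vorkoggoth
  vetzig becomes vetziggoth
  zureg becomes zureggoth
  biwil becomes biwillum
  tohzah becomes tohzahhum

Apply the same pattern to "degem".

desim and mavmegi both have last vowel 'i' yet inflect differently (dedesim, mavmegul), so the last vowel is not what conditions the rule; the final letter is.
"degem" ends in -m. The stems ending in -m (desim → dedesim, fagrehom → fafagrehom) repeat the first consonant+vowel as a prefix.
So degem → dedegem.

dedegem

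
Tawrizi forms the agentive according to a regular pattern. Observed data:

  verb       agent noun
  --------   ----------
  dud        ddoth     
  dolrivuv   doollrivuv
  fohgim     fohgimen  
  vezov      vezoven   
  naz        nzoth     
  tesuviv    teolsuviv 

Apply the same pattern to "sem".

vezov and tesuviv both end in -v yet inflect differently (vezoven, teolsuviv), so the final letter is not what conditions the rule; the number of vowels is.
"sem" has 1 vowel. The stems with 1 vowel (dud → ddoth, naz → nzoth) delete the last vowel and add -oth.
So sem → smoth.

smoth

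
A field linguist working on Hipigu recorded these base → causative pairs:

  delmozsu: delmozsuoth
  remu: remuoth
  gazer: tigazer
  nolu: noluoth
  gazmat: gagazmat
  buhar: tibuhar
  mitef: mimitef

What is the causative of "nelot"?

nenelot

gazer and mitef both have last vowel 'e' yet inflect differently (tigazer, mimitef), so the last vowel is not what conditions the rule; the final letter is.
"nelot" ends in -t. The one such stem in the data (gazmat → gagazmat) repeats the first consonant+vowel as a prefix (as does mitef), so the same rule applies.
The other patterns: stems ending in -u add -oth; stems ending in -r add the prefix ti-.
So nelot → nenelot.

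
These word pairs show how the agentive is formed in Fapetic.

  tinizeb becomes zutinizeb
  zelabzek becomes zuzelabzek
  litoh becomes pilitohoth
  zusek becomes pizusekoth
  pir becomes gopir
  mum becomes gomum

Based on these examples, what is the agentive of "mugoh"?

"mugoh" has 2 vowels. The stems with 2 vowels (litoh → pilitohoth, zusek → pizusekoth) add pi- … -oth around the stem.
So mugoh → pimugohoth.

pimugohoth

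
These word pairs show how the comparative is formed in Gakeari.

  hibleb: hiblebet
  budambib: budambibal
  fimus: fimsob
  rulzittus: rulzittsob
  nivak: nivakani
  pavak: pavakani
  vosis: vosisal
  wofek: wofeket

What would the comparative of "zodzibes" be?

zodzibeset

"zodzibes" has last vowel 'e'. The stems whose last vowel is 'e' (hibleb → hiblebet, wofek → wofeket) add -et.
So zodzibes → zodzibeset.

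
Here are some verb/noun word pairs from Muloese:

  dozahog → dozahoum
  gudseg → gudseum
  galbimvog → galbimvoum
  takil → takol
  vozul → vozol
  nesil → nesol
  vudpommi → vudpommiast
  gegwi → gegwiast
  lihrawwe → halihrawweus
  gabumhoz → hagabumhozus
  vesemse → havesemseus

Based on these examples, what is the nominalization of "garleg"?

takil and vudpommi both have last vowel 'i' yet inflect differently (takol, vudpommiast), so the last vowel is not what conditions the rule; the final letter is.
"garleg" ends in -g. The stems ending in -g (dozahog → dozahoum, gudseg → gudseum, galbimvog → galbimvoum) drop the final letter and add -um.
The other patterns: stems ending in -l change the last vowel to 'o'; stems ending in -i add -ast; stems ending in -e or -z add ha- … -us around the stem.
So garleg → garleum.

garleum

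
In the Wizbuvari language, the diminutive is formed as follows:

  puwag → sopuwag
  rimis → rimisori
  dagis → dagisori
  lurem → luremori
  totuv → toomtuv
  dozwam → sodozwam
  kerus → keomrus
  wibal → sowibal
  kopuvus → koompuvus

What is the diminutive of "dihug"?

diomhug

"dihug" has last vowel 'u'. The stems whose last vowel is 'u' (kerus → keomrus, kopuvus → koompuvus, totuv → toomtuv) insert -om- after the first vowel.
So dihug → diomhug.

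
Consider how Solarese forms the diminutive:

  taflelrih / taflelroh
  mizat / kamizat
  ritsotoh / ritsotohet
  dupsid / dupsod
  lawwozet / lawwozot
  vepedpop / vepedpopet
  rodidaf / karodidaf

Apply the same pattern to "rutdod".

rutdodet

mizat and lawwozet both end in -t yet inflect differently (kamizat, lawwozot), so the final letter is not what conditions the rule; the last vowel is.
"rutdod" has last vowel 'o'. The stems whose last vowel is 'o' (ritsotoh → ritsotohet, vepedpop → vepedpopet) add -et.
The other patterns: stems whose last vowel is 'a' add the prefix ka-; stems whose last vowel is 'e' or 'i' change the last vowel to 'o'.
So rutdod → rutdodet.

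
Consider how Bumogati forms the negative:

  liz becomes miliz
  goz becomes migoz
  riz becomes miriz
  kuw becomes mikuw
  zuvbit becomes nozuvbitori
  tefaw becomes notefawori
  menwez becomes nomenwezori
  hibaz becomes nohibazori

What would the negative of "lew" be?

milew

kuw and tefaw both end in -w yet inflect differently (mikuw, notefawori), so the final letter is not what conditions the rule; the number of vowels is.
"lew" has 1 vowel. The stems with 1 vowel (liz → miliz, goz → migoz, riz → miriz) add the prefix mi-.
The other pattern: stems with 2 vowels add no- … -ori around the stem.
So lew → milew.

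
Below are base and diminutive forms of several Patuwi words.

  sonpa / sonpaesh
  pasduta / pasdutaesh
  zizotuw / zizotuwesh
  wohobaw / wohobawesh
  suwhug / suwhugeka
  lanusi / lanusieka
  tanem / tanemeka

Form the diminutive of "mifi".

zizotuw and suwhug both have last vowel 'u' yet inflect differently (zizotuwesh, suwhugeka), so the last vowel is not what conditions the rule; the final letter is.
"mifi" ends in -i. The one such stem in the data (lanusi → lanusieka) adds -eka, so the same rule applies.
The other pattern: stems ending in -a or -w add -esh.
So mifi → mifieka.

mifieka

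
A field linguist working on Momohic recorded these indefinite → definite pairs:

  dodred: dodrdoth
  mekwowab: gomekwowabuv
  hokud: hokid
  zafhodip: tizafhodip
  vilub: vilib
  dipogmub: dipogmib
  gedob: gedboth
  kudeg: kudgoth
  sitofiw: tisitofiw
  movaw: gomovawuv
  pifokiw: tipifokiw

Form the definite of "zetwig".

tizetwig

sitofiw and movaw both end in -w yet inflect differently (tisitofiw, gomovawuv), so the final letter is not what conditions the rule; the last vowel is.
"zetwig" has last vowel 'i'. The stems whose last vowel is 'i' (sitofiw → tisitofiw, pifokiw → tipifokiw, zafhodip → tizafhodip) add the prefix ti-.
So zetwig → tizetwig.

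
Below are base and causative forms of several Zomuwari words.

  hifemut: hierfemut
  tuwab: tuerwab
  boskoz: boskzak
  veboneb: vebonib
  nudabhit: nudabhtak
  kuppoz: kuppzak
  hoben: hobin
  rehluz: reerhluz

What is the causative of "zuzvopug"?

veboneb and tuwab both end in -b yet inflect differently (vebonib, tuerwab), so the final letter is not what conditions the rule; the last vowel is.
"zuzvopug" has last vowel 'u'. The stems whose last vowel is 'u' (rehluz → reerhluz, hifemut → hierfemut) insert -er- after the first vowel.
So zuzvopug → zuerzvopug.

zuerzvopug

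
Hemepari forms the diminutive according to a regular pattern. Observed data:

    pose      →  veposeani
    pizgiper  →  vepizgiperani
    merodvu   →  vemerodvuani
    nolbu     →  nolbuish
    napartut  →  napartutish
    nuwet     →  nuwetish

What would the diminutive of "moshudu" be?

vemoshuduani

nolbu and merodvu both end in -u yet inflect differently (nolbuish, vemerodvuani), so the final letter is not what conditions the rule; the first letter is.
"moshudu" begins with m-. The one such stem in the data (merodvu → vemerodvuani) adds ve- … -ani around the stem, so the same rule applies.
The other pattern: stems beginning with n- add -ish.
So moshudu → vemoshuduani.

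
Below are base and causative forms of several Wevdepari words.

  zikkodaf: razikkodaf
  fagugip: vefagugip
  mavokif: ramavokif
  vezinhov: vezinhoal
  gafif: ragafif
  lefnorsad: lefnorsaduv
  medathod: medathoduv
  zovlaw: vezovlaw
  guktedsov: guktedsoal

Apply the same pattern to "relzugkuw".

medathod and guktedsov both have last vowel 'o' yet inflect differently (medathoduv, guktedsoal), so the last vowel is not what conditions the rule; the final letter is.
"relzugkuw" ends in -w. The one such stem in the data (zovlaw → vezovlaw) adds the prefix ve-, so the same rule applies.
The other patterns: stems ending in -d add -uv; stems ending in -v drop the final letter and add -al; stems ending in -f add the prefix ra-.
So relzugkuw → verelzugkuw.

verelzugkuw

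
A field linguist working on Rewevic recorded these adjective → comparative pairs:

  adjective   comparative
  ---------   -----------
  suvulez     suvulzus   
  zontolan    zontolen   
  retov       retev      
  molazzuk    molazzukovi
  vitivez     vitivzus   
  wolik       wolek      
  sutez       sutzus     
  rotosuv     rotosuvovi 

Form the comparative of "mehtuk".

mehtukovi

molazzuk and wolik both end in -k yet inflect differently (molazzukovi, wolek), so the final letter is not what conditions the rule; the last vowel is.
"mehtuk" has last vowel 'u'. The stems whose last vowel is 'u' (rotosuv → rotosuvovi, molazzuk → molazzukovi) add -ovi.
So mehtuk → mehtukovi.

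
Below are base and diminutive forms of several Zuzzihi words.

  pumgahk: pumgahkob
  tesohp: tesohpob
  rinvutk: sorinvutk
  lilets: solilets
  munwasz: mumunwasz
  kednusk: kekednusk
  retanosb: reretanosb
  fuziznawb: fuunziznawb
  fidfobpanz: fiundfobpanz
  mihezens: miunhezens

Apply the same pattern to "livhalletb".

solivhalletb

pumgahk and rinvutk both end in -k yet inflect differently (pumgahkob, sorinvutk), so the final letter is not what conditions the rule; the second-to-last letter is.
"livhalletb" has second-to-last letter 't'. The stems whose second-to-last letter is 't' (rinvutk → sorinvutk, lilets → solilets) add the prefix so-.
The other patterns: stems whose second-to-last letter is 'h' add -ob; stems whose second-to-last letter is 's' repeat the first consonant+vowel as a prefix; stems whose second-to-last letter is 'n' or 'w' insert -un- after the first vowel.
So livhalletb → solivhalletb.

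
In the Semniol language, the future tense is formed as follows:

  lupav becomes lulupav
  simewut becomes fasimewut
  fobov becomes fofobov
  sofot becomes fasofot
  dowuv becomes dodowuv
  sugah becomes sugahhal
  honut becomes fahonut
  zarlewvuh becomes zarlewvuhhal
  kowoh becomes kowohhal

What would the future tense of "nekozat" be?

fanekozat

sugah and lupav both have last vowel 'a' yet inflect differently (sugahhal, lulupav), so the last vowel is not what conditions the rule; the final letter is.
"nekozat" ends in -t. The stems ending in -t (simewut → fasimewut, sofot → fasofot, honut → fahonut) add the prefix fa-.
The other patterns: stems ending in -h double the final consonant and add -al; stems ending in -v repeat the first consonant+vowel as a prefix.
So nekozat → fanekozat.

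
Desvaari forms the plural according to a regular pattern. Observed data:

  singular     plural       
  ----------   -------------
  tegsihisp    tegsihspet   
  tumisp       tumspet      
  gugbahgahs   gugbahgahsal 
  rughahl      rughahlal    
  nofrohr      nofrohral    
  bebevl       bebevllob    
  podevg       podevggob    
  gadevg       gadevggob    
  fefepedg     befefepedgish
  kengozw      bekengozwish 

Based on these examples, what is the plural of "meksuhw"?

meksuhwal

rughahl and bebevl both end in -l yet inflect differently (rughahlal, bebevllob), so the final letter is not what conditions the rule; the second-to-last letter is.
"meksuhw" has second-to-last letter 'h'. The stems whose second-to-last letter is 'h' (gugbahgahs → gugbahgahsal, rughahl → rughahlal, nofrohr → nofrohral) add -al.
So meksuhw → meksuhwal.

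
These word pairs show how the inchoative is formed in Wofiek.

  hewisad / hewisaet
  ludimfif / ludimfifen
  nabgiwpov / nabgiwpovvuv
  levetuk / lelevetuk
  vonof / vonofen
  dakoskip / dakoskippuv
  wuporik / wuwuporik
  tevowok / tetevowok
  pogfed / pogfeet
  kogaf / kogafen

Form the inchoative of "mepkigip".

wuporik and ludimfif both have last vowel 'i' yet inflect differently (wuwuporik, ludimfifen), so the last vowel is not what conditions the rule; the final letter is.
"mepkigip" ends in -p. The one such stem in the data (dakoskip → dakoskippuv) doubles the final consonant and adds -uv (as does nabgiwpov), so the same rule applies.
The other patterns: stems ending in -k repeat the first consonant+vowel as a prefix; stems ending in -d drop the final letter and add -et; stems ending in -f add -en.
So mepkigip → mepkigippuv.

mepkigippuv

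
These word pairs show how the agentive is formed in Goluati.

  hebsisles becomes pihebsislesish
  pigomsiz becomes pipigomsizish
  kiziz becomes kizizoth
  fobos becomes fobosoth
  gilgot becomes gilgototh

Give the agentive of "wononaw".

piwononawish

pigomsiz and kiziz both end in -z yet inflect differently (pipigomsizish, kizizoth), so the final letter is not what conditions the rule; the number of vowels is.
"wononaw" has 3 vowels. The stems with 3 vowels (hebsisles → pihebsislesish, pigomsiz → pipigomsizish) add pi- … -ish around the stem.
So wononaw → piwononawish.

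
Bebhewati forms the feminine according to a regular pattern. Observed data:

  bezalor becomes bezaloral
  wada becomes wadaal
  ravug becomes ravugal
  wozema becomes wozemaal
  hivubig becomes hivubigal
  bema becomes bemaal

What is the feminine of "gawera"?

Every pair shown (bezalor → bezaloral, wada → wadaal, ravug → ravugal, …) follows the same rule: add -al.
So gawera → gaweraal.

gaweraal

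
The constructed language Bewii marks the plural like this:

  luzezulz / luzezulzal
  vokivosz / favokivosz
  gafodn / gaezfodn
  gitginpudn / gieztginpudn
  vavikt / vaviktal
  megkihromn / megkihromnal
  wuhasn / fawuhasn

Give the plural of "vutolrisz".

favutolrisz

gafodn and wuhasn both end in -n yet inflect differently (gaezfodn, fawuhasn), so the final letter is not what conditions the rule; the second-to-last letter is.
"vutolrisz" has second-to-last letter 's'. The stems whose second-to-last letter is 's' (wuhasn → fawuhasn, vokivosz → favokivosz) add the prefix fa-.
So vutolrisz → favutolrisz.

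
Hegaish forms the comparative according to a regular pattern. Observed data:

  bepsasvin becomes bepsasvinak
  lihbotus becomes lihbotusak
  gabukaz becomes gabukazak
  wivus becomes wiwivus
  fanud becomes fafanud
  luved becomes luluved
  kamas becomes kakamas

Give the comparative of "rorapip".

rorapipak

"rorapip" has 3 vowels. The stems with 3 vowels (bepsasvin → bepsasvinak, lihbotus → lihbotusak, gabukaz → gabukazak) add -ak.
So rorapip → rorapipak.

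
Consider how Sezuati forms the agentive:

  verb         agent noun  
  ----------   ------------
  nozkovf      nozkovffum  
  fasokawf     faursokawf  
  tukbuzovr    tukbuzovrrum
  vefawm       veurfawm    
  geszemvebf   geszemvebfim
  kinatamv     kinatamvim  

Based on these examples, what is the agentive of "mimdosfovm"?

geszemvebf and fasokawf both end in -f yet inflect differently (geszemvebfim, faursokawf), so the final letter is not what conditions the rule; the second-to-last letter is.
"mimdosfovm" has second-to-last letter 'v'. The stems whose second-to-last letter is 'v' (tukbuzovr → tukbuzovrrum, nozkovf → nozkovffum) double the final consonant and add -um.
The other patterns: stems whose second-to-last letter is 'b' or 'm' add -im; stems whose second-to-last letter is 'w' insert -ur- after the first vowel.
So mimdosfovm → mimdosfovmmum.

mimdosfovmmum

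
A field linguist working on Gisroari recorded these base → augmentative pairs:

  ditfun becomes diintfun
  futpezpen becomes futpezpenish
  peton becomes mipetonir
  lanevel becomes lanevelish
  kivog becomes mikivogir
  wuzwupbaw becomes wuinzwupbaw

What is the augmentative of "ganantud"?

gainnantud

futpezpen and peton both end in -n yet inflect differently (futpezpenish, mipetonir), so the final letter is not what conditions the rule; the last vowel is.
"ganantud" has last vowel 'u'. The one such stem in the data (ditfun → diintfun) inserts -in- after the first vowel (as does wuzwupbaw), so the same rule applies.
So ganantud → gainnantud.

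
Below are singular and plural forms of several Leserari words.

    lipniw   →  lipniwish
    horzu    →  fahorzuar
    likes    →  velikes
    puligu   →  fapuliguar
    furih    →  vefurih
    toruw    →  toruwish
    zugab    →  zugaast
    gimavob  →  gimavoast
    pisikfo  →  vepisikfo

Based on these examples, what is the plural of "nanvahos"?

horzu and toruw both have last vowel 'u' yet inflect differently (fahorzuar, toruwish), so the last vowel is not what conditions the rule; the final letter is.
"nanvahos" ends in -s. The one such stem in the data (likes → velikes) adds the prefix ve-, so the same rule applies.
So nanvahos → venanvahos.

venanvahos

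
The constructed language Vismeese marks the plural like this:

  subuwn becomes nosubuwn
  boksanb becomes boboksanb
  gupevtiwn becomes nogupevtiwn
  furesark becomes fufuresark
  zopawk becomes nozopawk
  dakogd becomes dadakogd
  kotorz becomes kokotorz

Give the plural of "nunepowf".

nonunepowf

zopawk and furesark both end in -k yet inflect differently (nozopawk, fufuresark), so the final letter is not what conditions the rule; the second-to-last letter is.
"nunepowf" has second-to-last letter 'w'. The stems whose second-to-last letter is 'w' (zopawk → nozopawk, subuwn → nosubuwn, gupevtiwn → nogupevtiwn) add the prefix no-.
The other pattern: stems whose second-to-last letter is 'g', 'n' or 'r' repeat the first consonant+vowel as a prefix.
So nunepowf → nonunepowf.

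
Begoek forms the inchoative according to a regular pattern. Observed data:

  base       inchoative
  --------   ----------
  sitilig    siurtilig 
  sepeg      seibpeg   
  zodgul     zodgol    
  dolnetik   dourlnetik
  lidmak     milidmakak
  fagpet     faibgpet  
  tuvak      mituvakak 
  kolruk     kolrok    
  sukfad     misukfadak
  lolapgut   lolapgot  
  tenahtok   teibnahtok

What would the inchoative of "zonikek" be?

tenahtok and kolruk both end in -k yet inflect differently (teibnahtok, kolrok), so the final letter is not what conditions the rule; the last vowel is.
"zonikek" has last vowel 'e'. The stems whose last vowel is 'e' (fagpet → faibgpet, sepeg → seibpeg) insert -ib- after the first vowel.
The other patterns: stems whose last vowel is 'u' change the last vowel to 'o'; stems whose last vowel is 'a' add mi- … -ak around the stem; stems whose last vowel is 'i' insert -ur- after the first vowel.
So zonikek → zoibnikek.

zoibnikek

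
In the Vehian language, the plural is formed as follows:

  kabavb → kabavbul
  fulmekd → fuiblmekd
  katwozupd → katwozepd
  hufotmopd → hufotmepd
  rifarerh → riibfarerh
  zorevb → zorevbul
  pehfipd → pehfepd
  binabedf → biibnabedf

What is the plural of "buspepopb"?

buspepepb

hufotmopd and fulmekd both end in -d yet inflect differently (hufotmepd, fuiblmekd), so the final letter is not what conditions the rule; the second-to-last letter is.
"buspepopb" has second-to-last letter 'p'. The stems whose second-to-last letter is 'p' (hufotmopd → hufotmepd, pehfipd → pehfepd, katwozupd → katwozepd) change the last vowel to 'e'.
So buspepopb → buspepepb.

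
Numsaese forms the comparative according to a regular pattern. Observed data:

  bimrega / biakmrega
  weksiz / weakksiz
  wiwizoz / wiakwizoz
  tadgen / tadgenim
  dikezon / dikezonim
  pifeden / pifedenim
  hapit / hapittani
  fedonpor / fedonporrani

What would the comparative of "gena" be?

geakna

wiwizoz and dikezon both have last vowel 'o' yet inflect differently (wiakwizoz, dikezonim), so the last vowel is not what conditions the rule; the final letter is.
"gena" ends in -a. The one such stem in the data (bimrega → biakmrega) inserts -ak- after the first vowel (as do weksiz, wiwizoz), so the same rule applies.
So gena → geakna.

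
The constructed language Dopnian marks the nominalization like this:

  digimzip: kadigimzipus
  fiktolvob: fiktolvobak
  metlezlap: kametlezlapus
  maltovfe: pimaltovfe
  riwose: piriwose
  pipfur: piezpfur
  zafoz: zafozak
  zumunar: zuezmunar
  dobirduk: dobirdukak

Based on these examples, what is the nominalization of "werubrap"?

zumunar and metlezlap both have last vowel 'a' yet inflect differently (zuezmunar, kametlezlapus), so the last vowel is not what conditions the rule; the final letter is.
"werubrap" ends in -p. The stems ending in -p (digimzip → kadigimzipus, metlezlap → kametlezlapus) add ka- … -us around the stem.
So werubrap → kawerubrapus.

kawerubrapus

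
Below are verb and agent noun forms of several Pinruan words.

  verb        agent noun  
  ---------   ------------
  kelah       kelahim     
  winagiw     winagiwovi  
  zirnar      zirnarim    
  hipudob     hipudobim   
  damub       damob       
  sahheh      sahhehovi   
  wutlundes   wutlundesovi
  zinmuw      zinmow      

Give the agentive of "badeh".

badehovi

winagiw and zinmuw both end in -w yet inflect differently (winagiwovi, zinmow), so the final letter is not what conditions the rule; the last vowel is.
"badeh" has last vowel 'e'. The stems whose last vowel is 'e' (sahheh → sahhehovi, wutlundes → wutlundesovi) add -ovi.
The other patterns: stems whose last vowel is 'u' change the last vowel to 'o'; stems whose last vowel is 'a' or 'o' add -im.
So badeh → badehovi.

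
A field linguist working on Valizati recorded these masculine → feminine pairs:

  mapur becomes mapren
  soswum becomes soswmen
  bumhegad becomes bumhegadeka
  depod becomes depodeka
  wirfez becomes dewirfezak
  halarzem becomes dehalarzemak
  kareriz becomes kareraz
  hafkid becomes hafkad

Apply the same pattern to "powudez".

depowudezak

soswum and halarzem both end in -m yet inflect differently (soswmen, dehalarzemak), so the final letter is not what conditions the rule; the last vowel is.
"powudez" has last vowel 'e'. The stems whose last vowel is 'e' (wirfez → dewirfezak, halarzem → dehalarzemak) add de- … -ak around the stem.
The other patterns: stems whose last vowel is 'u' delete the last vowel and add -en; stems whose last vowel is 'a' or 'o' add -eka; stems whose last vowel is 'i' change the last vowel to 'a'.
So powudez → depowudezak.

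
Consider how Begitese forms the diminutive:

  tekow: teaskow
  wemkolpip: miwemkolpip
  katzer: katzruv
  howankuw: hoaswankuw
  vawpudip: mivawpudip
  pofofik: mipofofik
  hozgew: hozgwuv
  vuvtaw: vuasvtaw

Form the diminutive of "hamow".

"hamow" has last vowel 'o'. The one such stem in the data (tekow → teaskow) inserts -as- after the first vowel (as do vuvtaw, howankuw), so the same rule applies.
The other patterns: stems whose last vowel is 'i' add the prefix mi-; stems whose last vowel is 'e' delete the last vowel and add -uv.
So hamow → haasmow.

haasmow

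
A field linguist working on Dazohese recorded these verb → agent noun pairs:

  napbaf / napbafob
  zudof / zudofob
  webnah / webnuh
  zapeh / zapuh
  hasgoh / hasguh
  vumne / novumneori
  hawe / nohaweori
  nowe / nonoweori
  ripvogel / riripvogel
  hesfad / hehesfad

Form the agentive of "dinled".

didinled

napbaf and webnah both have last vowel 'a' yet inflect differently (napbafob, webnuh), so the last vowel is not what conditions the rule; the final letter is.
"dinled" ends in -d. The one such stem in the data (hesfad → hehesfad) repeats the first consonant+vowel as a prefix (as does ripvogel), so the same rule applies.
The other patterns: stems ending in -f add -ob; stems ending in -h change the last vowel to 'u'; stems ending in -e add no- … -ori around the stem.
So dinled → didinled.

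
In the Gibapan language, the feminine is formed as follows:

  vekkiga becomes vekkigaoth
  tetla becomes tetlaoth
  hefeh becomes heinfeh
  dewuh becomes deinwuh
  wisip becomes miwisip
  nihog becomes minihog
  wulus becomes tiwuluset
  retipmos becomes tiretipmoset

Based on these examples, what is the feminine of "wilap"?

"wilap" ends in -p. The one such stem in the data (wisip → miwisip) adds the prefix mi-, so the same rule applies.
So wilap → miwilap.

miwilap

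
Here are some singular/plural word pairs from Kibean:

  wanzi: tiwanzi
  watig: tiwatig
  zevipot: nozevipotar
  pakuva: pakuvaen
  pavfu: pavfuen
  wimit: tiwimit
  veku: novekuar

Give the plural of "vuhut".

"vuhut" begins with v-. The one such stem in the data (veku → novekuar) adds no- … -ar around the stem, so the same rule applies.
So vuhut → novuhutar.

novuhutar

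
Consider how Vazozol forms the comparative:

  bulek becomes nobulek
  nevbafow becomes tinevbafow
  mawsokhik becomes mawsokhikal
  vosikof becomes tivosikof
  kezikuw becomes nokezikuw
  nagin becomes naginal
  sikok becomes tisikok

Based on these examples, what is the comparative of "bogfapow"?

tibogfapow

"bogfapow" has last vowel 'o'. The stems whose last vowel is 'o' (nevbafow → tinevbafow, sikok → tisikok, vosikof → tivosikof) add the prefix ti-.
The other patterns: stems whose last vowel is 'i' add -al; stems whose last vowel is 'e' or 'u' add the prefix no-.
So bogfapow → tibogfapow.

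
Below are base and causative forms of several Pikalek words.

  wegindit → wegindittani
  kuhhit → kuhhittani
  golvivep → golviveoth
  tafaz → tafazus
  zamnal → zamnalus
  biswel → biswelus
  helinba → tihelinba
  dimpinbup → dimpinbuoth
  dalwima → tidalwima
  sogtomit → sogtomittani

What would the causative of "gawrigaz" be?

"gawrigaz" ends in -z. The one such stem in the data (tafaz → tafazus) adds -us, so the same rule applies.
The other patterns: stems ending in -p drop the final letter and add -oth; stems ending in -a add the prefix ti-; stems ending in -t double the final consonant and add -ani.
So gawrigaz → gawrigazus.

gawrigazus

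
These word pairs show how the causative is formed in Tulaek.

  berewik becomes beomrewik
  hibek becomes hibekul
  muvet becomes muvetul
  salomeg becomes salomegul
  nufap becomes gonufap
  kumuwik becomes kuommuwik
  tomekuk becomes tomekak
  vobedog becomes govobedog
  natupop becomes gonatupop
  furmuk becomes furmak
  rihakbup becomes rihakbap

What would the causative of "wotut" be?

berewik and hibek both end in -k yet inflect differently (beomrewik, hibekul), so the final letter is not what conditions the rule; the last vowel is.
"wotut" has last vowel 'u'. The stems whose last vowel is 'u' (furmuk → furmak, tomekuk → tomekak, rihakbup → rihakbap) change the last vowel to 'a'.
The other patterns: stems whose last vowel is 'i' insert -om- after the first vowel; stems whose last vowel is 'e' add -ul; stems whose last vowel is 'a' or 'o' add the prefix go-.
So wotut → wotat.

wotat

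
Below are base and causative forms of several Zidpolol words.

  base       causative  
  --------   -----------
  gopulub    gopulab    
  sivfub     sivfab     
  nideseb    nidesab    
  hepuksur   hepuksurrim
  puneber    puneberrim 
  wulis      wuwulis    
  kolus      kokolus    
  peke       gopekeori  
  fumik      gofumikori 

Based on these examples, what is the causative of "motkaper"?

motkaperrim

"motkaper" ends in -r. The stems ending in -r (hepuksur → hepuksurrim, puneber → puneberrim) double the final consonant and add -im.
The other patterns: stems ending in -b change the last vowel to 'a'; stems ending in -s repeat the first consonant+vowel as a prefix; stems ending in -e or -k add go- … -ori around the stem.
So motkaper → motkaperrim.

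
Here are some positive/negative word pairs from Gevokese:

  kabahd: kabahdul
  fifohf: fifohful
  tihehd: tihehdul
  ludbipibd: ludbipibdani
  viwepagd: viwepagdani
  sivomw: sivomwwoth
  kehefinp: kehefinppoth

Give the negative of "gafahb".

kabahd and ludbipibd both end in -d yet inflect differently (kabahdul, ludbipibdani), so the final letter is not what conditions the rule; the second-to-last letter is.
"gafahb" has second-to-last letter 'h'. The stems whose second-to-last letter is 'h' (kabahd → kabahdul, fifohf → fifohful, tihehd → tihehdul) add -ul.
So gafahb → gafahbul.

gafahbul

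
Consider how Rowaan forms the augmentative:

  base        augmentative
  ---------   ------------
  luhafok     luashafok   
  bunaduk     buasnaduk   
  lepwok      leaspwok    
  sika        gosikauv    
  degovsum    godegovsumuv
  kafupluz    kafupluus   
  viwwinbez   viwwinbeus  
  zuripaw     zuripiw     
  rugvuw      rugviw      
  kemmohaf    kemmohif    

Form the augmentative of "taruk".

taasruk

bunaduk and degovsum both have last vowel 'u' yet inflect differently (buasnaduk, godegovsumuv), so the last vowel is not what conditions the rule; the final letter is.
"taruk" ends in -k. The stems ending in -k (luhafok → luashafok, bunaduk → buasnaduk, lepwok → leaspwok) insert -as- after the first vowel.
The other patterns: stems ending in -a or -m add go- … -uv around the stem; stems ending in -z drop the final letter and add -us; stems ending in -f or -w change the last vowel to 'i'.
So taruk → taasruk.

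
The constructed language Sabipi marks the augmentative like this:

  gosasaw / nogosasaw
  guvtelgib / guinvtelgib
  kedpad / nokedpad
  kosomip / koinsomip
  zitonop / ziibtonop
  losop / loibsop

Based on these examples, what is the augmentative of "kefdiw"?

kosomip and losop both end in -p yet inflect differently (koinsomip, loibsop), so the final letter is not what conditions the rule; the last vowel is.
"kefdiw" has last vowel 'i'. The stems whose last vowel is 'i' (kosomip → koinsomip, guvtelgib → guinvtelgib) insert -in- after the first vowel.
The other patterns: stems whose last vowel is 'a' add the prefix no-; stems whose last vowel is 'o' insert -ib- after the first vowel.
So kefdiw → keinfdiw.

keinfdiw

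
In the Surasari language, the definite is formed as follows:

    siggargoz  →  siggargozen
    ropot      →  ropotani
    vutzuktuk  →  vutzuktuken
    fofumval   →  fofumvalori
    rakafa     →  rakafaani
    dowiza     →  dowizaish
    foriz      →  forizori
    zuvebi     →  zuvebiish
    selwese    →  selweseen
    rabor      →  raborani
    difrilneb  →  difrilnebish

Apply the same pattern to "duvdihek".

dowiza and rakafa both end in -a yet inflect differently (dowizaish, rakafaani), so the final letter is not what conditions the rule; the first letter is.
"duvdihek" begins with d-. The stems beginning with d- (difrilneb → difrilnebish, dowiza → dowizaish) add -ish.
So duvdihek → duvdihekish.

duvdihekish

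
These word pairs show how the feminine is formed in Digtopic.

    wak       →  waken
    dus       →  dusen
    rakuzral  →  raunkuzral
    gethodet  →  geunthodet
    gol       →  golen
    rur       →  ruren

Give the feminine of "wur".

gol and rakuzral both end in -l yet inflect differently (golen, raunkuzral), so the final letter is not what conditions the rule; the number of vowels is.
"wur" has 1 vowel. The stems with 1 vowel (dus → dusen, wak → waken, gol → golen) add -en.
So wur → wuren.

wuren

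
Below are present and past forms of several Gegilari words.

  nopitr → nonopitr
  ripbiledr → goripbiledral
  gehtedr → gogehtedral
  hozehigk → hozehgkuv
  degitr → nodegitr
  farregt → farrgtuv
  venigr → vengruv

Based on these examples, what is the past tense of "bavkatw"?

nobavkatw

"bavkatw" has second-to-last letter 't'. The stems whose second-to-last letter is 't' (degitr → nodegitr, nopitr → nonopitr) add the prefix no-.
So bavkatw → nobavkatw.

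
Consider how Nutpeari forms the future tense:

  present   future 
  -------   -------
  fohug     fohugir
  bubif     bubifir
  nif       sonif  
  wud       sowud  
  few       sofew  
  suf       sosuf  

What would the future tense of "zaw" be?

sozaw

bubif and nif both end in -f yet inflect differently (bubifir, sonif), so the final letter is not what conditions the rule; the number of vowels is.
"zaw" has 1 vowel. The stems with 1 vowel (nif → sonif, wud → sowud, few → sofew) add the prefix so-.
The other pattern: stems with 2 vowels add -ir.
So zaw → sozaw.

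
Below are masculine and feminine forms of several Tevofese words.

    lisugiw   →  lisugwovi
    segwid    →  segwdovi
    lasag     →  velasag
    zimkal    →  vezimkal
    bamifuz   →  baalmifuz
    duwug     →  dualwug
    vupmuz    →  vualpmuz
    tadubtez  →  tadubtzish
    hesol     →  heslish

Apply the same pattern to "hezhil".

hezhlovi

"hezhil" has last vowel 'i'. The stems whose last vowel is 'i' (lisugiw → lisugwovi, segwid → segwdovi) delete the last vowel and add -ovi.
The other patterns: stems whose last vowel is 'a' add the prefix ve-; stems whose last vowel is 'u' insert -al- after the first vowel; stems whose last vowel is 'e' or 'o' delete the last vowel and add -ish.
So hezhil → hezhlovi.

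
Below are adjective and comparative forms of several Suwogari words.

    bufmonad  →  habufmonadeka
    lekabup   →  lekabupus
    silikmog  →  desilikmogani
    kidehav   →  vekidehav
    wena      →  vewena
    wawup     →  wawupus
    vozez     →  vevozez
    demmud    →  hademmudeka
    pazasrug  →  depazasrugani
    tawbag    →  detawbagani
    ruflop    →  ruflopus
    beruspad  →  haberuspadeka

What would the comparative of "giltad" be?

demmud and lekabup both have last vowel 'u' yet inflect differently (hademmudeka, lekabupus), so the last vowel is not what conditions the rule; the final letter is.
"giltad" ends in -d. The stems ending in -d (beruspad → haberuspadeka, bufmonad → habufmonadeka, demmud → hademmudeka) add ha- … -eka around the stem.
So giltad → hagiltadeka.

hagiltadeka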